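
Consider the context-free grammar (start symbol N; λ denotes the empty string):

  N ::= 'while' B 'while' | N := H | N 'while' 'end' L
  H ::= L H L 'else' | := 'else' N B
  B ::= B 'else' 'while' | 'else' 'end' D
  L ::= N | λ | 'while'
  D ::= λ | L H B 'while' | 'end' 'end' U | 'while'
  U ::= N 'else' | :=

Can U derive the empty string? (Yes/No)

No

Nullable nonterminals: D, L.
No production of U has an RHS whose symbols are all nullable, so U is not nullable.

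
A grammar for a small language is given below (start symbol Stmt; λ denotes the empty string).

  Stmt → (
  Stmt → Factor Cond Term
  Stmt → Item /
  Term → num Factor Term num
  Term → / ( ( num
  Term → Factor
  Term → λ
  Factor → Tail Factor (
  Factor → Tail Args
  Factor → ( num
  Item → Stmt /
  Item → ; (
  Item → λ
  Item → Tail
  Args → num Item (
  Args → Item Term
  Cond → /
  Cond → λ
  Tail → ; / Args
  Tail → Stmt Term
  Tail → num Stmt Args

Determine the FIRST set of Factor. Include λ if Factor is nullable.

{ (, /, ;, num }

From Factor → Tail Factor (: add FIRST(Tail) = { (, /, ;, num }.
From Factor → Tail Args: add FIRST(Tail) = { (, /, ;, num }.
Factor → ( num contributes {(}.
Union: FIRST(Factor) = { (, /, ;, num }.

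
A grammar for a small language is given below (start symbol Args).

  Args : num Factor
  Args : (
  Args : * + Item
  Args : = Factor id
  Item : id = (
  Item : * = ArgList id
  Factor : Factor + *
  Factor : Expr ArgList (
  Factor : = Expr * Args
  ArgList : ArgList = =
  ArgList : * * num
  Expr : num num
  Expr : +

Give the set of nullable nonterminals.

{ } (none)

No nonterminal has an empty production or an RHS whose symbols are all nullable.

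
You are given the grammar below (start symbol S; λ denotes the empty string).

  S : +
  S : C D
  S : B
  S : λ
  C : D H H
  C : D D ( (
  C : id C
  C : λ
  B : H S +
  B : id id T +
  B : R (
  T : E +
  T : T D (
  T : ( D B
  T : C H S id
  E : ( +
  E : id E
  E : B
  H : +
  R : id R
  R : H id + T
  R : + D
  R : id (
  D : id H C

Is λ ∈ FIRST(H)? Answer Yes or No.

Nullable nonterminals: C, S.
No production of H has an RHS whose symbols are all nullable, so H is not nullable.

No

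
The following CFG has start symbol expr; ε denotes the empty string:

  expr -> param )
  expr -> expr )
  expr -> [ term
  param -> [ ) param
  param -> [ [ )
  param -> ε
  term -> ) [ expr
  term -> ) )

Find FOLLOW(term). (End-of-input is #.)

In expr -> [ term: term is at the end, add FOLLOW(expr) = { #, ) }.
Union: FOLLOW(term) = { #, ) }.

{ #, ) }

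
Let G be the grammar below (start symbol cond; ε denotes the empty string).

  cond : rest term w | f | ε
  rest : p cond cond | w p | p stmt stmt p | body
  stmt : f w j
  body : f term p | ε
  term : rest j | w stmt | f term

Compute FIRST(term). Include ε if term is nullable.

{ f, j, p, w }

From term : rest j: rest nullable, take FIRST(rest) ∪ {j} = { f, j, p, w }.
term : w stmt contributes {w}.
term : f term contributes {f}.
Union: FIRST(term) = { f, j, p, w }.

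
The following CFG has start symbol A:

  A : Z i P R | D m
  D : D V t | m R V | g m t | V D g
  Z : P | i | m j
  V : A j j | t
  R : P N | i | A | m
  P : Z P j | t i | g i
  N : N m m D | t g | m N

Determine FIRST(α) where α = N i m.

{ m, t }

Add FIRST(N) = { m, t }; N is not nullable, stop.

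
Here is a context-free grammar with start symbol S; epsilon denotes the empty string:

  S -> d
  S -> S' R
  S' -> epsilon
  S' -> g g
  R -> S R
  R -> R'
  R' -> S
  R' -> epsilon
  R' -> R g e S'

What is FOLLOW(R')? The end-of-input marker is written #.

In R -> R': R' is at the end, add FOLLOW(R) = { #, d, g }.
Union: FOLLOW(R') = { #, d, g }.

{ #, d, g }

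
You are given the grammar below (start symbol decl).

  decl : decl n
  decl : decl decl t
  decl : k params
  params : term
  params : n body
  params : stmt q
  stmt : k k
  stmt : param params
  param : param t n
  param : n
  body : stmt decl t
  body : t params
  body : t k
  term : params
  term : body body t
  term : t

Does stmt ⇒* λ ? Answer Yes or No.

No nonterminal in this grammar is nullable.
No production of stmt has an RHS whose symbols are all nullable, so stmt is not nullable.

No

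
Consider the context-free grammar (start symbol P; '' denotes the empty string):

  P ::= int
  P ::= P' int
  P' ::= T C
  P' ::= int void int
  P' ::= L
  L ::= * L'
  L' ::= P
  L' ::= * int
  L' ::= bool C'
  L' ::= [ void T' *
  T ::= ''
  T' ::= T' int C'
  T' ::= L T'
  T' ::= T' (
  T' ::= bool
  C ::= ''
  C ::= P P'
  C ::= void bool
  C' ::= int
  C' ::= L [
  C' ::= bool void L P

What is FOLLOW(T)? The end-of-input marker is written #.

In P' ::= T C: add FIRST(C)\{''} = { *, int, void }.
  Since C is nullable, also add FOLLOW(P') = { int }.
Union: FOLLOW(T) = { *, int, void }.

{ *, int, void }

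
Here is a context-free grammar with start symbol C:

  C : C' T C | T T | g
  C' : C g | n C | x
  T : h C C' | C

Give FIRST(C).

From C : C' T C: add FIRST(C') = { g, h, n, x }.
From C : T T: add FIRST(T) = { g, h, n, x }.
C : g contributes {g}.
Union: FIRST(C) = { g, h, n, x }.

{ g, h, n, x }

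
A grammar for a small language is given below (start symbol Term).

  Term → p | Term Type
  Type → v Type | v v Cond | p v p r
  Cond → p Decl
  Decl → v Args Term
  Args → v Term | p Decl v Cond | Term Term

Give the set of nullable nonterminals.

{ } (none)

No nonterminal has an empty production or an RHS whose symbols are all nullable.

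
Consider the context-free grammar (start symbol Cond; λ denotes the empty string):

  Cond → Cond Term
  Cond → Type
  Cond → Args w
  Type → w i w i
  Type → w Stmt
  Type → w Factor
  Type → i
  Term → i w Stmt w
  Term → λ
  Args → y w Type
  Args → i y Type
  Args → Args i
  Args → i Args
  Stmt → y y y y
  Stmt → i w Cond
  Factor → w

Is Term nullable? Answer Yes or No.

Term has an λ-production, so Term ⇒ λ.

Yes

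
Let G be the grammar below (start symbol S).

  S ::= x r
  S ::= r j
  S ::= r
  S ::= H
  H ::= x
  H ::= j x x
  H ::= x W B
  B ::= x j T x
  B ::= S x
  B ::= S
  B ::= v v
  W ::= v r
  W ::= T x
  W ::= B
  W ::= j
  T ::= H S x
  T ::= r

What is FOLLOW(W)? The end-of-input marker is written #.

In H ::= x W B: add FIRST(B) = { j, r, v, x }.
Union: FOLLOW(W) = { j, r, v, x }.

{ j, r, v, x }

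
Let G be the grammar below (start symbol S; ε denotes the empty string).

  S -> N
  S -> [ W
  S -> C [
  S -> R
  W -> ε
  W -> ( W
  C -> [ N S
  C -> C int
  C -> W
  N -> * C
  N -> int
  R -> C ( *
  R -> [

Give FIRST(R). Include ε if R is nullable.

{ (, [, int }

From R -> C ( *: C nullable, take FIRST(C) ∪ {(} = { (, [, int }.
R -> [ contributes {[}.
Union: FIRST(R) = { (, [, int }.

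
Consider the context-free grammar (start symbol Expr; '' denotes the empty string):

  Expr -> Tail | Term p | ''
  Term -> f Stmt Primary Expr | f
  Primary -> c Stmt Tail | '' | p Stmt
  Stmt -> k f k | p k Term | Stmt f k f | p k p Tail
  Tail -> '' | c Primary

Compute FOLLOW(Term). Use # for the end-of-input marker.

{ #, c, f, p }

In Expr -> Term p: add FIRST(p) = { p }.
In Stmt -> p k Term: Term is at the end, add FOLLOW(Stmt) = { #, c, f, p }.
Union: FOLLOW(Term) = { #, c, f, p }.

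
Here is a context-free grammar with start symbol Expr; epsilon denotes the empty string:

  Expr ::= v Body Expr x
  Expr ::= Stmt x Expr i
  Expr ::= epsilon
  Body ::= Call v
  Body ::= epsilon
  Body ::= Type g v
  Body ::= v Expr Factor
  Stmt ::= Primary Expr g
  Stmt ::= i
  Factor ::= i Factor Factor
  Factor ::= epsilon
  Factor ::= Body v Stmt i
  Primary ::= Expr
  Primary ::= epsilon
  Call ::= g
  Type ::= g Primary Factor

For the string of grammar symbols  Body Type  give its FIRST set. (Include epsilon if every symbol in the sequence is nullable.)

{ g, v }

Add FIRST(Body)\{epsilon} = { g, v }; Body is nullable, continue.
Add FIRST(Type) = { g }; Type is not nullable, stop.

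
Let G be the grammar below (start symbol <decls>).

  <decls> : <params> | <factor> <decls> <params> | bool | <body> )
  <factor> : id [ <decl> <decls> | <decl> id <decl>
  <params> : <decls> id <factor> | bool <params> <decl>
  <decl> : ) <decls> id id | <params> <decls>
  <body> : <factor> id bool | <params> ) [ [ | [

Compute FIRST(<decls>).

From <decls> : <params>: add FIRST(<params>) = { ), [, bool, id }.
From <decls> : <factor> <decls> <params>: add FIRST(<factor>) = { ), [, bool, id }.
<decls> : bool contributes {bool}.
From <decls> : <body> ): add FIRST(<body>) = { ), [, bool, id }.
Union: FIRST(<decls>) = { ), [, bool, id }.

{ ), [, bool, id }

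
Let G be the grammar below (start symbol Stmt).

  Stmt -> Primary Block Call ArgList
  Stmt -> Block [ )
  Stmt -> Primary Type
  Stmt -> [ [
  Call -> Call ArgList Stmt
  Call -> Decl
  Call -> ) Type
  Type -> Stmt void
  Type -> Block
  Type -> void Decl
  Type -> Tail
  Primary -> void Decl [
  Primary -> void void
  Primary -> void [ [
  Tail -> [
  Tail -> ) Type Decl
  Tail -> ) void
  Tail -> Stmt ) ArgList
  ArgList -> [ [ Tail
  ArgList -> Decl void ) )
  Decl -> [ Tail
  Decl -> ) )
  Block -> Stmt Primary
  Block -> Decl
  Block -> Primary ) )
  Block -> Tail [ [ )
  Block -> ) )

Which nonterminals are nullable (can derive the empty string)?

No nonterminal has an empty production or an RHS whose symbols are all nullable.

{ } (none)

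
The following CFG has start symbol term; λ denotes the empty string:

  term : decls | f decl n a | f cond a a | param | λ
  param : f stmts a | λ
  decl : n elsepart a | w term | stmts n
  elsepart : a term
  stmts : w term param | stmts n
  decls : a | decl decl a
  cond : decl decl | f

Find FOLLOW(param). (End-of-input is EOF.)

In term : param: param is at the end, add FOLLOW(term) = { EOF, a, f, n, w }.
In stmts : w term param: param is at the end, add FOLLOW(stmts) = { a, n }.
Union: FOLLOW(param) = { EOF, a, f, n, w }.

{ EOF, a, f, n, w }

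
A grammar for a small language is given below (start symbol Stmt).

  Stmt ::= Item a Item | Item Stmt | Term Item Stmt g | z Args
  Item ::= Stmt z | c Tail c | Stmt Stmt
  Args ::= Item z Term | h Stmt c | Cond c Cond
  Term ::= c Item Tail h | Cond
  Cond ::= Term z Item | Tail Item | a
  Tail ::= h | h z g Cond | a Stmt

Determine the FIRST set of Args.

From Args ::= Item z Term: add FIRST(Item) = { a, c, h, z }.
Args ::= h Stmt c contributes {h}.
From Args ::= Cond c Cond: add FIRST(Cond) = { a, c, h }.
Union: FIRST(Args) = { a, c, h, z }.

{ a, c, h, z }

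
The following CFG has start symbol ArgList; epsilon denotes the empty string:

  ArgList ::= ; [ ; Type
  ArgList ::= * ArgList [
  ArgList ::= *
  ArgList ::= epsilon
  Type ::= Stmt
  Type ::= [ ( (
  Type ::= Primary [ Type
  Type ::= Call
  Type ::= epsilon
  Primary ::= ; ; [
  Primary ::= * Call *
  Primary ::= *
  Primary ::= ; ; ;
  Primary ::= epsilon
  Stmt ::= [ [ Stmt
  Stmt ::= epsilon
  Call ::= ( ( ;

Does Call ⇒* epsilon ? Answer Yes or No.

No

Nullable nonterminals: ArgList, Primary, Stmt, Type.
No production of Call has an RHS whose symbols are all nullable, so Call is not nullable.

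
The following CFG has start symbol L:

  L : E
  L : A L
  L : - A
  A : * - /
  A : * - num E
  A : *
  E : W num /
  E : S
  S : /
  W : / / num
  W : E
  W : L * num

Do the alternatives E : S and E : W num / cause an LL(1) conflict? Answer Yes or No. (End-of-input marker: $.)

FIRST(S) = { / } and FIRST(W num /) = { *, -, / }.
Both contain /, so the two alternatives are not disjoint — LL(1) conflict.

Yes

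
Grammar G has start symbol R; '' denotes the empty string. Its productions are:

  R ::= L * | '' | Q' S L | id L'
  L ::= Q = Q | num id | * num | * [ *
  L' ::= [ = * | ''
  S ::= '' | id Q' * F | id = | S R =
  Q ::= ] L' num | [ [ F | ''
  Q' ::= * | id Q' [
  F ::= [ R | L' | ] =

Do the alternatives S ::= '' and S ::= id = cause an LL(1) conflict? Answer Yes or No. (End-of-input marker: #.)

Yes

FIRST('') = { '' } and FIRST(id =) = { id }.
The first alternative is nullable and FOLLOW(S) = { *, =, [, ], id, num } shares id with FIRST of the second — conflict.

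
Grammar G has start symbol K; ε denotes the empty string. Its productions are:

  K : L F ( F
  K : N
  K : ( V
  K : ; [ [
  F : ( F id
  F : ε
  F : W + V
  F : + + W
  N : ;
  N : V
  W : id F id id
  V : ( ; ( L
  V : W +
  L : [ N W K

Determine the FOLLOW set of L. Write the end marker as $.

In K : L F ( F: add FIRST(F ( F) = { (, +, id }.
In V : ( ; ( L: L is at the end, add FOLLOW(V) = { $, (, +, id }.
Union: FOLLOW(L) = { $, (, +, id }.

{ $, (, +, id }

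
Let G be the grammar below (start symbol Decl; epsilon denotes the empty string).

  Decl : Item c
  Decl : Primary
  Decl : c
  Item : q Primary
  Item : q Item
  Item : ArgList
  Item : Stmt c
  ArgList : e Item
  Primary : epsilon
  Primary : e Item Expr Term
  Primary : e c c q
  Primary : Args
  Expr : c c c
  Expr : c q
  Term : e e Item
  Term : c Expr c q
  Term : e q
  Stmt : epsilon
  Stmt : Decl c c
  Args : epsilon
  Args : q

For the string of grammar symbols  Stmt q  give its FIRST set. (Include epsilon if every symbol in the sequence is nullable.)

Add FIRST(Stmt)\{epsilon} = { c, e, q }; Stmt is nullable, continue.
q is a terminal; add {q} and stop.

{ c, e, q }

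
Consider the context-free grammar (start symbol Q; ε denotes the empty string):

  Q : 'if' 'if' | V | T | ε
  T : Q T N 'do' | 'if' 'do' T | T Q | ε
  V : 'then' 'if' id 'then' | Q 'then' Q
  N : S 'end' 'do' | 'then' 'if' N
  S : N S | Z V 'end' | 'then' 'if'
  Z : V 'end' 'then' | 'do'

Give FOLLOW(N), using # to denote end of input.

{ 'do', 'if', 'then' }

In T : Q T N 'do': add FIRST('do') = { 'do' }.
In N : 'then' 'if' N: N is at the end, add FOLLOW(N) = { 'do', 'if', 'then' }.
In S : N S: add FIRST(S) = { 'do', 'if', 'then' }.
Union: FOLLOW(N) = { 'do', 'if', 'then' }.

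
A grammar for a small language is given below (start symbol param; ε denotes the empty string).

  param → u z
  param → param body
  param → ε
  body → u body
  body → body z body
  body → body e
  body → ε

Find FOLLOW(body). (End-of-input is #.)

{ #, e, u, z }

In param → param body: body is at the end, add FOLLOW(param) = { #, e, u, z }.
In body → u body: body is at the end, add FOLLOW(body) = { #, e, u, z }.
In body → body z body: add FIRST(z body) = { z }.
In body → body z body: body is at the end, add FOLLOW(body) = { #, e, u, z }.
In body → body e: add FIRST(e) = { e }.
Union: FOLLOW(body) = { #, e, u, z }.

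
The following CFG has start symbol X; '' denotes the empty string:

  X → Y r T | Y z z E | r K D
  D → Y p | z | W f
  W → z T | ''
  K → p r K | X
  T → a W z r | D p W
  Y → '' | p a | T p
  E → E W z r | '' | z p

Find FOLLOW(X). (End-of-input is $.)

X is the start symbol, so $ ∈ FOLLOW(X).
In K → X: X is at the end, add FOLLOW(K) = { a, f, p, z }.
Union: FOLLOW(X) = { $, a, f, p, z }.

{ $, a, f, p, z }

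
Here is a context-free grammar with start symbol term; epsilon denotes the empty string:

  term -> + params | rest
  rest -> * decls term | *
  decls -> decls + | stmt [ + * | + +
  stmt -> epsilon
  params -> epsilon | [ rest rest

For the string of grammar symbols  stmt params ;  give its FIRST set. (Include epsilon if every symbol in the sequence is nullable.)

{ ;, [ }

Add FIRST(stmt)\{epsilon} = {  }; stmt is nullable, continue.
Add FIRST(params)\{epsilon} = { [ }; params is nullable, continue.
; is a terminal; add {;} and stop.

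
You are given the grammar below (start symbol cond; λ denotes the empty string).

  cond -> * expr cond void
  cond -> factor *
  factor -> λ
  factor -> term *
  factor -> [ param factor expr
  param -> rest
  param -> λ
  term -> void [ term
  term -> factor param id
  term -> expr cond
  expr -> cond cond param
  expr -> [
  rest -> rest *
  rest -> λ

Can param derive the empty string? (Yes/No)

Yes

param has an λ-production, so param ⇒ λ.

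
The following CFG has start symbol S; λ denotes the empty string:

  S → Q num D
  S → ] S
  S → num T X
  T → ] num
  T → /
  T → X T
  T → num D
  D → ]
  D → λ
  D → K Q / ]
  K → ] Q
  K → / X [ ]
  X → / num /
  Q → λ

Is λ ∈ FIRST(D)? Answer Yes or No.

Yes

D has an λ-production, so D ⇒ λ.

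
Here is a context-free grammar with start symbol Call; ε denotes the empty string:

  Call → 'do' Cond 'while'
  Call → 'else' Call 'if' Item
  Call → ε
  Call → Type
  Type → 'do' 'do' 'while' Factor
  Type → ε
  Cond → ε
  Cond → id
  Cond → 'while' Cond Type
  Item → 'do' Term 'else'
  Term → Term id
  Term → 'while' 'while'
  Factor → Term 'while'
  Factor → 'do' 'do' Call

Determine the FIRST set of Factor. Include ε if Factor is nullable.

{ 'do', 'while' }

From Factor → Term 'while': add FIRST(Term) = { 'while' }.
Factor → 'do' 'do' Call contributes {'do'}.
Union: FIRST(Factor) = { 'do', 'while' }.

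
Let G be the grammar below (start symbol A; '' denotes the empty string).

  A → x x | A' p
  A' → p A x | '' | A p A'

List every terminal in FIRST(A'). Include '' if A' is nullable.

{ p, x, '' }

A' → p A x contributes {p}.
A' → '' contributes ''.
From A' → A p A': add FIRST(A) = { p, x }.
Union: FIRST(A') = { p, x, '' }.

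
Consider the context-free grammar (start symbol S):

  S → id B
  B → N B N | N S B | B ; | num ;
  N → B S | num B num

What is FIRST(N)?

From N → B S: add FIRST(B) = { num }.
N → num B num contributes {num}.
Union: FIRST(N) = { num }.

{ num }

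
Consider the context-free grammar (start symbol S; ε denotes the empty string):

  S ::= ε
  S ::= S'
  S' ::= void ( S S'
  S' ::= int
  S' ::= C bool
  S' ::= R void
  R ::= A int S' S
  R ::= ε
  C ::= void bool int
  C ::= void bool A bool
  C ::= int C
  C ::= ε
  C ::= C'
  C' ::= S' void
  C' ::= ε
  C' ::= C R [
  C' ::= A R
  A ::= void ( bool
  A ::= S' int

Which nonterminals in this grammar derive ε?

{ C, C', R, S }

Directly nullable (have an ε-production): S, R, C, C'.
No other nonterminal has a production whose RHS symbols are all nullable.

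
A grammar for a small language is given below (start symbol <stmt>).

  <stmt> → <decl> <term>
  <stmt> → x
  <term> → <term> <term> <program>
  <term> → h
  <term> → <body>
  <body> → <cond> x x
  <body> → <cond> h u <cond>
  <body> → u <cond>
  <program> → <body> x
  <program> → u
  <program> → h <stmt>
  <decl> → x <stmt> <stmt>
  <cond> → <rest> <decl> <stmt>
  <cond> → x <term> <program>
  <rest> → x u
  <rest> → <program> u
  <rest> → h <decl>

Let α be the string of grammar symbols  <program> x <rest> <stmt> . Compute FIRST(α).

Add FIRST(<program>) = { h, u, x }; <program> is not nullable, stop.

{ h, u, x }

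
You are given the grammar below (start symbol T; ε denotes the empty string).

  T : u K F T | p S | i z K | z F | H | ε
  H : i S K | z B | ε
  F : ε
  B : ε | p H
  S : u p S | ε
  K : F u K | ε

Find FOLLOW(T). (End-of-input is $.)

T is the start symbol, so $ ∈ FOLLOW(T).
In T : u K F T: T is at the end, add FOLLOW(T) = { $ }.
Union: FOLLOW(T) = { $ }.

{ $ }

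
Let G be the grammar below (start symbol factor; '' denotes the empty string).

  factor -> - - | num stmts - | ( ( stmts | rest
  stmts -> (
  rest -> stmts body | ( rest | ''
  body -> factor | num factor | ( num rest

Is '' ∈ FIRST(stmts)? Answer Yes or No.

Nullable nonterminals: body, factor, rest.
No production of stmts has an RHS whose symbols are all nullable, so stmts is not nullable.

No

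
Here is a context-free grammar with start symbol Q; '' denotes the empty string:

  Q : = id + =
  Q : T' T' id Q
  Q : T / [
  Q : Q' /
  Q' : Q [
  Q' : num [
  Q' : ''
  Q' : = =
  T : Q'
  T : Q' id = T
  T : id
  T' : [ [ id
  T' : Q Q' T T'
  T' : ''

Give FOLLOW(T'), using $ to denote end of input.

In Q : T' T' id Q: add FIRST(T' id Q) = { /, =, [, id, num }.
In Q : T' T' id Q: add FIRST(id Q) = { id }.
In T' : Q Q' T T': T' is at the end, add FOLLOW(T') = { /, =, [, id, num }.
Union: FOLLOW(T') = { /, =, [, id, num }.

{ /, =, [, id, num }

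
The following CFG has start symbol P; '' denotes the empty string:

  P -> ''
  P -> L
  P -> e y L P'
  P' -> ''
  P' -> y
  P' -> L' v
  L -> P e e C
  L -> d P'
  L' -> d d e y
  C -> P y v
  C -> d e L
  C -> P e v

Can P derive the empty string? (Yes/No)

P has an ''-production, so P ⇒ ''.

Yes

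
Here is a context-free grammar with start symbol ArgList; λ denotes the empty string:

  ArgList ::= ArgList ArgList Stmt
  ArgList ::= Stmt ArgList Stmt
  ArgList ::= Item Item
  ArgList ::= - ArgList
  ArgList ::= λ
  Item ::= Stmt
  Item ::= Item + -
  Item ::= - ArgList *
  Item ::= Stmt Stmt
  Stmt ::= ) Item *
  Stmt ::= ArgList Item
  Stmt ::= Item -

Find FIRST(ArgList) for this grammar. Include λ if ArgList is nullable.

From ArgList ::= ArgList ArgList Stmt: ArgList, ArgList nullable, take FIRST(ArgList) ∪ FIRST(ArgList) ∪ FIRST(Stmt) = { ), - }.
From ArgList ::= Stmt ArgList Stmt: add FIRST(Stmt) = { ), - }.
From ArgList ::= Item Item: add FIRST(Item) = { ), - }.
ArgList ::= - ArgList contributes {-}.
ArgList ::= λ contributes λ.
Union: FIRST(ArgList) = { ), -, λ }.

{ ), -, λ }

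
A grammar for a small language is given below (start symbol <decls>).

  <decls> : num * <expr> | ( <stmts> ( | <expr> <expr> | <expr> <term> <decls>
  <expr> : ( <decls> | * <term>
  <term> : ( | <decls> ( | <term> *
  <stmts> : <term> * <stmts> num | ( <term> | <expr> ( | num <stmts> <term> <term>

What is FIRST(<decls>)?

{ (, *, num }

<decls> : num * <expr> contributes {num}.
<decls> : ( <stmts> ( contributes {(}.
From <decls> : <expr> <expr>: add FIRST(<expr>) = { (, * }.
From <decls> : <expr> <term> <decls>: add FIRST(<expr>) = { (, * }.
Union: FIRST(<decls>) = { (, *, num }.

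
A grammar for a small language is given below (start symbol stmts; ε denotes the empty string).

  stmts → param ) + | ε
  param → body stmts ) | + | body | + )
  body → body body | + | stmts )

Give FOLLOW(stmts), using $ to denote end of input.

{ $, ) }

stmts is the start symbol, so $ ∈ FOLLOW(stmts).
In param → body stmts ): add FIRST()) = { ) }.
In body → stmts ): add FIRST()) = { ) }.
Union: FOLLOW(stmts) = { $, ) }.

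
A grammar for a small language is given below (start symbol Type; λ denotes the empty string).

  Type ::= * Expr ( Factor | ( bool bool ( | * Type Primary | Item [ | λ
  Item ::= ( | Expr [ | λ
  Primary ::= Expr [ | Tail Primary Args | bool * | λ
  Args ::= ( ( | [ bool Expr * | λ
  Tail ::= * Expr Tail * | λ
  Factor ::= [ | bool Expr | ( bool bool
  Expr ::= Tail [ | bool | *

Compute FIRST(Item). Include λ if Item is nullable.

Item ::= ( contributes {(}.
From Item ::= Expr [: add FIRST(Expr) = { *, [, bool }.
Item ::= λ contributes λ.
Union: FIRST(Item) = { (, *, [, bool, λ }.

{ (, *, [, bool, λ }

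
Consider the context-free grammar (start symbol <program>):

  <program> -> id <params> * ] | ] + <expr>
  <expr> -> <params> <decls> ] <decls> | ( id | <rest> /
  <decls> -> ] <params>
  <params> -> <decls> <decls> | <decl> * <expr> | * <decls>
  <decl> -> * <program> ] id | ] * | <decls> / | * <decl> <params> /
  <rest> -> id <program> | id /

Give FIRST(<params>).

From <params> -> <decls> <decls>: add FIRST(<decls>) = { ] }.
From <params> -> <decl> * <expr>: add FIRST(<decl>) = { *, ] }.
<params> -> * <decls> contributes {*}.
Union: FIRST(<params>) = { *, ] }.

{ *, ] }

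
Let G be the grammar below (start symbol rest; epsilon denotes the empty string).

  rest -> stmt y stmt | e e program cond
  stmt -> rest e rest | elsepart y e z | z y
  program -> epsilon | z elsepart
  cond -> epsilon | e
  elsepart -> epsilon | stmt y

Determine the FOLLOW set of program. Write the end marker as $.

{ $, e, y }

In rest -> e e program cond: add FIRST(cond)\{epsilon} = { e }.
  Since cond is nullable, also add FOLLOW(rest) = { $, e, y }.
Union: FOLLOW(program) = { $, e, y }.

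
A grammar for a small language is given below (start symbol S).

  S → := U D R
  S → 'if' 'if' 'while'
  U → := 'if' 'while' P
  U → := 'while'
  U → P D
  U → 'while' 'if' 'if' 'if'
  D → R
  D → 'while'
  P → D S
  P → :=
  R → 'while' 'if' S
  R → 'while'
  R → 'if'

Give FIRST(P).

From P → D S: add FIRST(D) = { 'if', 'while' }.
P → := contributes {:=}.
Union: FIRST(P) = { 'if', 'while', := }.

{ 'if', 'while', := }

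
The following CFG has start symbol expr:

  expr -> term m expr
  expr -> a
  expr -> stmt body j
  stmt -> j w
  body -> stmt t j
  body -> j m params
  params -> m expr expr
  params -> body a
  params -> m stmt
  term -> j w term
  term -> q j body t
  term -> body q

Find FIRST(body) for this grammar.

{ j }

From body -> stmt t j: add FIRST(stmt) = { j }.
body -> j m params contributes {j}.
Union: FIRST(body) = { j }.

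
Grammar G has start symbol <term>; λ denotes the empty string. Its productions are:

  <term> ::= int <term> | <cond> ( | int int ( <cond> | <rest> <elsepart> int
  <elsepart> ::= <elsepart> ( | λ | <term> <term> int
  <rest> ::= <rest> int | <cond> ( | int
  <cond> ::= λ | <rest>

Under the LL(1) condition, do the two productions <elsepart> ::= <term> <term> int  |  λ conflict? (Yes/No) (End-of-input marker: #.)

FIRST(<term> <term> int) = { (, int } and FIRST(λ) = { λ }.
The second alternative is nullable and FOLLOW(<elsepart>) = { (, int } shares ( with FIRST of the first — conflict.

Yes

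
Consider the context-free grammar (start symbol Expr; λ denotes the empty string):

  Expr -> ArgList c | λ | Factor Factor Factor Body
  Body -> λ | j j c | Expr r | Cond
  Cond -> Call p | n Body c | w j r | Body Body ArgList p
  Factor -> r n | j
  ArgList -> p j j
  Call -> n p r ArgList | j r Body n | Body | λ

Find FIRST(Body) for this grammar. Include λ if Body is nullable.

{ j, n, p, r, w, λ }

Body -> λ contributes λ.
Body -> j j c contributes {j}.
From Body -> Expr r: Expr nullable, take FIRST(Expr) ∪ {r} = { j, p, r }.
From Body -> Cond: add FIRST(Cond) = { j, n, p, r, w }.
Union: FIRST(Body) = { j, n, p, r, w, λ }.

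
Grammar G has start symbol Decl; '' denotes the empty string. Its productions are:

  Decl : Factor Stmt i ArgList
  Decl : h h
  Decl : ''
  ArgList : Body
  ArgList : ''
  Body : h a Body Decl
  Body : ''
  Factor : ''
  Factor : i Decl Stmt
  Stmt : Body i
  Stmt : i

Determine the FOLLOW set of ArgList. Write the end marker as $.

In Decl : Factor Stmt i ArgList: ArgList is at the end, add FOLLOW(Decl) = { $, h, i }.
Union: FOLLOW(ArgList) = { $, h, i }.

{ $, h, i }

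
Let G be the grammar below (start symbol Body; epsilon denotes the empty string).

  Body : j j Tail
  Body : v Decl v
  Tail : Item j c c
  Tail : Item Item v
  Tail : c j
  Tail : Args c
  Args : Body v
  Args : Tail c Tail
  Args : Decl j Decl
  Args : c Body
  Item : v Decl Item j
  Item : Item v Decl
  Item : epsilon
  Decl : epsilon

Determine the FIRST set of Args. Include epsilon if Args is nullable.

{ c, j, v }

From Args : Body v: add FIRST(Body) = { j, v }.
From Args : Tail c Tail: add FIRST(Tail) = { c, j, v }.
From Args : Decl j Decl: Decl nullable, take FIRST(Decl) ∪ {j} = { j }.
Args : c Body contributes {c}.
Union: FIRST(Args) = { c, j, v }.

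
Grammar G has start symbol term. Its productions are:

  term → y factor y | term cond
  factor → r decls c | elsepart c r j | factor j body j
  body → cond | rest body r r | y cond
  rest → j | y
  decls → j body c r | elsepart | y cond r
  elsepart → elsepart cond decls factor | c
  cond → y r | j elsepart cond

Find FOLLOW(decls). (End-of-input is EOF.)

{ c, r }

In factor → r decls c: add FIRST(c) = { c }.
In elsepart → elsepart cond decls factor: add FIRST(factor) = { c, r }.
Union: FOLLOW(decls) = { c, r }.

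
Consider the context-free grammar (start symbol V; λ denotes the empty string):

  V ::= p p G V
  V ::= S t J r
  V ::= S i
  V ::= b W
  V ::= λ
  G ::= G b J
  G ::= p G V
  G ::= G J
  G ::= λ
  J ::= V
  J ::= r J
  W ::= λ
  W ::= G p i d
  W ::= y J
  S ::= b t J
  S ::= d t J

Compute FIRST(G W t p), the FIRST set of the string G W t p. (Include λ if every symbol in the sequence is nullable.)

{ b, d, p, r, t, y }

Add FIRST(G)\{λ} = { b, d, p, r }; G is nullable, continue.
Add FIRST(W)\{λ} = { b, d, p, r, y }; W is nullable, continue.
t is a terminal; add {t} and stop.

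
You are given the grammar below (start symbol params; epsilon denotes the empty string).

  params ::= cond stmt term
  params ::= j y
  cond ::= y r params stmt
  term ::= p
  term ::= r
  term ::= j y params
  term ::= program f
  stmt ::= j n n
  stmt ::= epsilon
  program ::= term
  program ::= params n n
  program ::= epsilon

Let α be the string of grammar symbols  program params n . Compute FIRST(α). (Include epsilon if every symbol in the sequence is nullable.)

Add FIRST(program)\{epsilon} = { f, j, p, r, y }; program is nullable, continue.
Add FIRST(params) = { j, y }; params is not nullable, stop.

{ f, j, p, r, y }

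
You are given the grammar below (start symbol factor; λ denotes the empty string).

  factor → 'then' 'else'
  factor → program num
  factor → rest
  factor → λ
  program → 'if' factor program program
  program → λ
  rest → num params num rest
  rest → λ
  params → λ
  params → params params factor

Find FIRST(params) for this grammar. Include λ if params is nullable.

{ 'if', 'then', num, λ }

params → λ contributes λ.
From params → params params factor: params, params, factor nullable, take FIRST(params) ∪ FIRST(params) ∪ FIRST(factor) = { 'if', 'then', num }; also λ since the whole RHS is nullable.
Union: FIRST(params) = { 'if', 'then', num, λ }.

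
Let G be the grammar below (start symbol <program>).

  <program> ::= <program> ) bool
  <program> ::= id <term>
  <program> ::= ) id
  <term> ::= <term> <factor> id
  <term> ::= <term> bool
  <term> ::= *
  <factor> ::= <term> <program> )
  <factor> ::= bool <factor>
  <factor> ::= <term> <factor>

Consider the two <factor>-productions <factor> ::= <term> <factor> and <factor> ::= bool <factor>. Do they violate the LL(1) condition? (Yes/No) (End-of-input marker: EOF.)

No

FIRST(<term> <factor>) = { * } and FIRST(bool <factor>) = { bool }.
The FIRST sets are disjoint and neither alternative is nullable — no conflict.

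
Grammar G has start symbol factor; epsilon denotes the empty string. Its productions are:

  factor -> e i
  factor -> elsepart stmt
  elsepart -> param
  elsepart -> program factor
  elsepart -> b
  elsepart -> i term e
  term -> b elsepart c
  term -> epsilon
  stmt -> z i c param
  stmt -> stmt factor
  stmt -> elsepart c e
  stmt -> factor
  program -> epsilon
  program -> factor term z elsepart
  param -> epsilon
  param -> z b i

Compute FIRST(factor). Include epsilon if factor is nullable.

factor -> e i contributes {e}.
From factor -> elsepart stmt: elsepart nullable, take FIRST(elsepart) ∪ FIRST(stmt) = { b, c, e, i, z }.
Union: FIRST(factor) = { b, c, e, i, z }.

{ b, c, e, i, z }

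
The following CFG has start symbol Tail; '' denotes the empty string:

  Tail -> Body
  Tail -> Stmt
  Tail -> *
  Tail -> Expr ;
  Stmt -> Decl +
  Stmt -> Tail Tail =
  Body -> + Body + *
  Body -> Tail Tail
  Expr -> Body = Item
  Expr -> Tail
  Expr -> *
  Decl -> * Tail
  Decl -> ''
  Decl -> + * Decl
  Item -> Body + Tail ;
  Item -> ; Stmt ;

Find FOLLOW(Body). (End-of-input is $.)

In Tail -> Body: Body is at the end, add FOLLOW(Tail) = { $, *, +, ;, = }.
In Body -> + Body + *: add FIRST(+ *) = { + }.
In Expr -> Body = Item: add FIRST(= Item) = { = }.
In Item -> Body + Tail ;: add FIRST(+ Tail ;) = { + }.
Union: FOLLOW(Body) = { $, *, +, ;, = }.

{ $, *, +, ;, = }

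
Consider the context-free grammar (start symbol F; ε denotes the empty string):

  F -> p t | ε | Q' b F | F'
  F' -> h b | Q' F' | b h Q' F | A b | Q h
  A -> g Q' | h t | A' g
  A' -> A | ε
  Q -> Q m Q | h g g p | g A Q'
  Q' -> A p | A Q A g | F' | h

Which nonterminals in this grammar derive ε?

Directly nullable (have an ε-production): F, A'.
No other nonterminal has a production whose RHS symbols are all nullable.

{ A', F }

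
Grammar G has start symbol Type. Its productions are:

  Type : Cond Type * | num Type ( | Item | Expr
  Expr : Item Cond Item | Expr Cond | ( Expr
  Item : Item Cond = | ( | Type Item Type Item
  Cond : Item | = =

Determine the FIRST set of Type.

From Type : Cond Type *: add FIRST(Cond) = { (, =, num }.
Type : num Type ( contributes {num}.
From Type : Item: add FIRST(Item) = { (, =, num }.
From Type : Expr: add FIRST(Expr) = { (, =, num }.
Union: FIRST(Type) = { (, =, num }.

{ (, =, num }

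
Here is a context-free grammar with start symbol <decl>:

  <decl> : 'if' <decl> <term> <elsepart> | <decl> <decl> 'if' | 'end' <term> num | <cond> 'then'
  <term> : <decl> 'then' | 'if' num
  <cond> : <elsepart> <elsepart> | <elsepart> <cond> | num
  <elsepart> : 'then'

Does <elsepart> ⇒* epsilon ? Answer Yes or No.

No nonterminal in this grammar is nullable.
No production of <elsepart> has an RHS whose symbols are all nullable, so <elsepart> is not nullable.

No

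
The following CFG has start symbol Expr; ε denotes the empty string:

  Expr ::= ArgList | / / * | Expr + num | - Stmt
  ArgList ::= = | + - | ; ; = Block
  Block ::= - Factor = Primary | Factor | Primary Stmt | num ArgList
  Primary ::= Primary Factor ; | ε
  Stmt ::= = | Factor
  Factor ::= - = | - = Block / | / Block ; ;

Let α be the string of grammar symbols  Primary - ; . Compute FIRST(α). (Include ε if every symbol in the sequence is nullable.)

Add FIRST(Primary)\{ε} = { -, / }; Primary is nullable, continue.
- is a terminal; add {-} and stop.

{ -, / }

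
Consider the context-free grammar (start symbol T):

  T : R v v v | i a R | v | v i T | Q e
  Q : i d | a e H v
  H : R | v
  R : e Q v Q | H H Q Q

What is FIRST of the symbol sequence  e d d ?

{ e }

e is a terminal; add {e} and stop.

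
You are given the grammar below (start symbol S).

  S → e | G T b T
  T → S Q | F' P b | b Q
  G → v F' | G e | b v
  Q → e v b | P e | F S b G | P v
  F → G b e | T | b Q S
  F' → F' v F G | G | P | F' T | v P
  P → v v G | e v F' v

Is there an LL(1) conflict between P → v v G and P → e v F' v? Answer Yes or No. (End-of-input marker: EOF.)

No

FIRST(v v G) = { v } and FIRST(e v F' v) = { e }.
The FIRST sets are disjoint and neither alternative is nullable — no conflict.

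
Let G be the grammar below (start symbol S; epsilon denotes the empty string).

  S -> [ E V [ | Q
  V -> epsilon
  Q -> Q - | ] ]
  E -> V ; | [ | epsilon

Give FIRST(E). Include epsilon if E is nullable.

From E -> V ;: V nullable, take FIRST(V) ∪ {;} = { ; }.
E -> [ contributes {[}.
E -> epsilon contributes epsilon.
Union: FIRST(E) = { ;, [, epsilon }.

{ ;, [, epsilon }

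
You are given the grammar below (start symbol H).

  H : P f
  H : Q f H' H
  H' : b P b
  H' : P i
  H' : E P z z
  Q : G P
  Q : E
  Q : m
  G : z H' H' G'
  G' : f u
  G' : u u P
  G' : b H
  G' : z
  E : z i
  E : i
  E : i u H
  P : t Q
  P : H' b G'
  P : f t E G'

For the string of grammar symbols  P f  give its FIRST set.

{ b, f, i, t, z }

Add FIRST(P) = { b, f, i, t, z }; P is not nullable, stop.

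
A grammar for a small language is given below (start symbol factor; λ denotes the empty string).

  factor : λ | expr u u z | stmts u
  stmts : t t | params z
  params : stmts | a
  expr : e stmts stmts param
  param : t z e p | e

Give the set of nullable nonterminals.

{ factor }

Directly nullable (have an λ-production): factor.
No other nonterminal has a production whose RHS symbols are all nullable.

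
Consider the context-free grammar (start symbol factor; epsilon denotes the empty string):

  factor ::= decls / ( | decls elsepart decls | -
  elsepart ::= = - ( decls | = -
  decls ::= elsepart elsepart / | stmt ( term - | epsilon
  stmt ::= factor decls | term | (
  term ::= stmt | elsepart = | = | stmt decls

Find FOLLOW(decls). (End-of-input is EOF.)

In factor ::= decls / (: add FIRST(/ () = { / }.
In factor ::= decls elsepart decls: add FIRST(elsepart decls) = { = }.
In factor ::= decls elsepart decls: decls is at the end, add FOLLOW(factor) = { EOF, (, -, /, = }.
In elsepart ::= = - ( decls: decls is at the end, add FOLLOW(elsepart) = { EOF, (, -, /, = }.
In stmt ::= factor decls: decls is at the end, add FOLLOW(stmt) = { (, -, /, = }.
In term ::= stmt decls: decls is at the end, add FOLLOW(term) = { (, -, /, = }.
Union: FOLLOW(decls) = { EOF, (, -, /, = }.

{ EOF, (, -, /, = }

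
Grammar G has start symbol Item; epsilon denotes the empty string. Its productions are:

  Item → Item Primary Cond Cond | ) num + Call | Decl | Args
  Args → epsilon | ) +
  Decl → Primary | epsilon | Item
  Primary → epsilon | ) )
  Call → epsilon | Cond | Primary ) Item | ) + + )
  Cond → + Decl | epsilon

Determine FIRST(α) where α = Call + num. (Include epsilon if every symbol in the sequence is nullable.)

Add FIRST(Call)\{epsilon} = { ), + }; Call is nullable, continue.
+ is a terminal; add {+} and stop.

{ ), + }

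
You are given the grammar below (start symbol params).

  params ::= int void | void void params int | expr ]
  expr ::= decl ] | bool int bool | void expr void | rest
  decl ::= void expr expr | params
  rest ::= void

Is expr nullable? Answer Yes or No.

No

No nonterminal in this grammar is nullable.
No production of expr has an RHS whose symbols are all nullable, so expr is not nullable.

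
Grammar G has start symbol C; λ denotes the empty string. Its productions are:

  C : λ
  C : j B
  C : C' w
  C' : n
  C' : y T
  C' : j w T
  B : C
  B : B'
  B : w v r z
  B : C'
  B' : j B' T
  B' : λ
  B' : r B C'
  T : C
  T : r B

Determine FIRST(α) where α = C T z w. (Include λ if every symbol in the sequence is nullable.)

{ j, n, r, y, z }

Add FIRST(C)\{λ} = { j, n, y }; C is nullable, continue.
Add FIRST(T)\{λ} = { j, n, r, y }; T is nullable, continue.
z is a terminal; add {z} and stop.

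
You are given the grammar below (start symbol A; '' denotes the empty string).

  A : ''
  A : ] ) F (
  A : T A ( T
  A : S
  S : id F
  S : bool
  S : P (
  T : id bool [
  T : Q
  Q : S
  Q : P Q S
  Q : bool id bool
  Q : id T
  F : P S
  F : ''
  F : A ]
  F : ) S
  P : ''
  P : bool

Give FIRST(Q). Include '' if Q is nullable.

{ (, bool, id }

From Q : S: add FIRST(S) = { (, bool, id }.
From Q : P Q S: P nullable, take FIRST(P) ∪ FIRST(Q) = { (, bool, id }.
Q : bool id bool contributes {bool}.
Q : id T contributes {id}.
Union: FIRST(Q) = { (, bool, id }.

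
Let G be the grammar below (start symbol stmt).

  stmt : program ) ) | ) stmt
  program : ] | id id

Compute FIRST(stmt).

From stmt : program ) ): add FIRST(program) = { ], id }.
stmt : ) stmt contributes {)}.
Union: FIRST(stmt) = { ), ], id }.

{ ), ], id }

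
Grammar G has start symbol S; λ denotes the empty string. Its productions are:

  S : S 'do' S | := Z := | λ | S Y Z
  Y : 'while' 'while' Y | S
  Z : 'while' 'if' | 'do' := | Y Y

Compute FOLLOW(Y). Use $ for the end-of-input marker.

{ $, 'do', 'while', := }

In S : S Y Z: add FIRST(Z)\{λ} = { 'do', 'while', := }.
  Since Z is nullable, also add FOLLOW(S) = { $, 'do', 'while', := }.
In Y : 'while' 'while' Y: Y is at the end, add FOLLOW(Y) = { $, 'do', 'while', := }.
In Z : Y Y: add FIRST(Y)\{λ} = { 'do', 'while', := }.
  Since Y is nullable, also add FOLLOW(Z) = { $, 'do', 'while', := }.
In Z : Y Y: Y is at the end, add FOLLOW(Z) = { $, 'do', 'while', := }.
Union: FOLLOW(Y) = { $, 'do', 'while', := }.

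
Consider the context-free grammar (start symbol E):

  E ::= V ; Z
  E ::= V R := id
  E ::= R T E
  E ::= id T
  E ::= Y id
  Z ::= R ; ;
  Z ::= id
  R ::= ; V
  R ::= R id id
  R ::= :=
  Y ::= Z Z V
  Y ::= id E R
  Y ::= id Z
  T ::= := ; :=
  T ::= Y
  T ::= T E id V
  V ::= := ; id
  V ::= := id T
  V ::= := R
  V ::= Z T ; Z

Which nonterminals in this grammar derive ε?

{ } (none)

No nonterminal has an empty production or an RHS whose symbols are all nullable.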